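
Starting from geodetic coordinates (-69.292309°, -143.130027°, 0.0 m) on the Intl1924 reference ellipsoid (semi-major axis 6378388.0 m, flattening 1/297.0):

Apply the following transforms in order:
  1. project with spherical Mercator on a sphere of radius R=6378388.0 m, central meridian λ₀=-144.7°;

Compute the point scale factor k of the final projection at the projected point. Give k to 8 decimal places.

2.82805103

start: φ=-69.292309°, λ=-143.130027°, h=0.000 m
→ into merc (λ₀=-144.7°): φ=-69.29230900°, λ−λ₀=1.56997300°
scale k = 2.82805103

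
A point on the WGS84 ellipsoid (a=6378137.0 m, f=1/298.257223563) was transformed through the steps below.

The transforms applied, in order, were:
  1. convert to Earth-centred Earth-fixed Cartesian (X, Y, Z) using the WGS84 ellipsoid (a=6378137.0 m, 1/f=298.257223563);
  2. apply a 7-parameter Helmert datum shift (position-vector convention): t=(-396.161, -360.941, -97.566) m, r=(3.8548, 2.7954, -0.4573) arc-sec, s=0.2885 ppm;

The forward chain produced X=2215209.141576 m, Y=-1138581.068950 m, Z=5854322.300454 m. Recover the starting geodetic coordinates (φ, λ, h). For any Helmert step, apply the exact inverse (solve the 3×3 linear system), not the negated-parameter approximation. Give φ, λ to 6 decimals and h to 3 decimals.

φ=67.091201°, λ=-27.189337°, h=2268.390 m

start: X=2215209.1416, Y=-1138581.0690, Z=5854322.3005 m
→ Helmert⁻¹: X=2215527.8440, Y=-1138105.4758, Z=5854469.4730
→ geod (Bowring, a=6378137.000): φ=67.09120100°, λ=-27.18933700°, h=2268.3900 m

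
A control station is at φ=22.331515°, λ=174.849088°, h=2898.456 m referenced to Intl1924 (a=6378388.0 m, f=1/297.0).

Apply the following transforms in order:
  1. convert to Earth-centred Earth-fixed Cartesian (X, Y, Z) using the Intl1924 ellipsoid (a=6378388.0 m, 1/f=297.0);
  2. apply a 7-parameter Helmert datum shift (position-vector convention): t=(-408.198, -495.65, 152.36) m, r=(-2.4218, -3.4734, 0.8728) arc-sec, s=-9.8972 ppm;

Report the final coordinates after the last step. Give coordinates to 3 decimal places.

start: φ=22.331515°, λ=174.849088°, h=2898.456 m
→ ECEF (a=6378388.000, f=1/297.0): X=-5881712.2316, Y=530197.2640, Z=2409541.7866
→ Helmert 7p (PV): X=-5882105.0357, Y=529699.7692, Z=2409565.0296

X=-5882105.036 m, Y=529699.769 m, Z=2409565.030 m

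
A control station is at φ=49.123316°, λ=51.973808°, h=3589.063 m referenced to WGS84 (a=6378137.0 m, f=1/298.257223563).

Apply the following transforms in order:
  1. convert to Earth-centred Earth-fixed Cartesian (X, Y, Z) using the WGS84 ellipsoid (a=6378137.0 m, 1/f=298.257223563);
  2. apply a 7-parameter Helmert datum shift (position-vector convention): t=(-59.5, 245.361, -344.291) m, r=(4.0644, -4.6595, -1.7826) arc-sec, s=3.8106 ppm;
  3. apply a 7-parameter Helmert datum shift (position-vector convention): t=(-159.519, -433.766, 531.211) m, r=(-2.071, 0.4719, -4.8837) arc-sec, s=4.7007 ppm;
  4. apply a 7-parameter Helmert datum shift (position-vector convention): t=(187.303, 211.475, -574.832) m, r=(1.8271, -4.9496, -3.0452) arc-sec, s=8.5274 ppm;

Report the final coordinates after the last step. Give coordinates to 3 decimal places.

X=2577650.334 m, Y=3296061.944 m, Z=4802127.763 m

start: φ=49.123316°, λ=51.973808°, h=3589.063 m
→ ECEF (a=6378137.000, f=1/298.257223563): X=2577695.6795, Y=3296193.0264, Z=4802258.6149
→ Helmert 7p (PV): X=2577566.0059, Y=3296334.0428, Z=4802055.8045
→ Helmert 7p (PV): X=2577507.6368, Y=3295902.9582, Z=4802570.5944
→ Helmert 7p (PV): X=2577650.3338, Y=3296061.9435, Z=4802127.7626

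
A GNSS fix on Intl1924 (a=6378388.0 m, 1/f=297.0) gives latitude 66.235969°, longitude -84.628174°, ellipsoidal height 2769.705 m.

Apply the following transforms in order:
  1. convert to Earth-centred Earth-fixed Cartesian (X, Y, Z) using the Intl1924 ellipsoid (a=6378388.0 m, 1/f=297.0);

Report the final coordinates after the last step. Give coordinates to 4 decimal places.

start: φ=66.235969°, λ=-84.628174°, h=2769.705 m
→ ECEF (a=6378388.000, f=1/297.0): X=241413.5415, Y=-2567362.5086, Z=5817267.7337

X=241413.5415 m, Y=-2567362.5086 m, Z=5817267.7337 m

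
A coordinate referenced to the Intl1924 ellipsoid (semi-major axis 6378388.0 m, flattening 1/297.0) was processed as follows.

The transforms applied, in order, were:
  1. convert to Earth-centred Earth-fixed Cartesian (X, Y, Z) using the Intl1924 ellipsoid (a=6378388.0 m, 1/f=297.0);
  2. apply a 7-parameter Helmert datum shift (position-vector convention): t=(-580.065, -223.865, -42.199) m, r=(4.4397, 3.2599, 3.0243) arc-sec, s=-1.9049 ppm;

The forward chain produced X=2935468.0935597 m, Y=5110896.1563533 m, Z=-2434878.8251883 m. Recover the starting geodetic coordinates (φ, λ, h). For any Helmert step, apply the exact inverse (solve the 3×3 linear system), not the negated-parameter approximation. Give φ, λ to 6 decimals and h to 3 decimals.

φ=-22.581639°, λ=60.123661°, h=2256.448 m

start: X=2935468.0936, Y=5110896.1564, Z=-2434878.8252 m
→ Helmert⁻¹: X=2936167.1729, Y=5111034.2973, Z=-2434904.8711
→ geod (Bowring, a=6378388.000): φ=-22.58163900°, λ=60.12366100°, h=2256.4480 m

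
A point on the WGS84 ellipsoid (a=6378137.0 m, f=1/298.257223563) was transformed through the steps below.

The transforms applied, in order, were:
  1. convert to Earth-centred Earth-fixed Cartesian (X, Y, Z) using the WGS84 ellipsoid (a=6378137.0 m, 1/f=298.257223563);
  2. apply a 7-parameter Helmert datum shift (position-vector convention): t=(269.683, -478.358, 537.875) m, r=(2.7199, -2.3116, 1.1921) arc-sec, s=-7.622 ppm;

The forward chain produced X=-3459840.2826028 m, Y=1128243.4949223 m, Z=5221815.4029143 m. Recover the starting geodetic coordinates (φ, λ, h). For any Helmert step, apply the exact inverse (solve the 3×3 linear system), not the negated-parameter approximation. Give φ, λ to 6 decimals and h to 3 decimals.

φ=55.301771°, λ=161.931518°, h=925.517 m

start: X=-3459840.2826, Y=1128243.4949, Z=5221815.4029 m
→ Helmert⁻¹: X=-3460071.2995, Y=1128819.3044, Z=5221341.2165
→ geod (Bowring, a=6378137.000): φ=55.30177100°, λ=161.93151800°, h=925.5170 m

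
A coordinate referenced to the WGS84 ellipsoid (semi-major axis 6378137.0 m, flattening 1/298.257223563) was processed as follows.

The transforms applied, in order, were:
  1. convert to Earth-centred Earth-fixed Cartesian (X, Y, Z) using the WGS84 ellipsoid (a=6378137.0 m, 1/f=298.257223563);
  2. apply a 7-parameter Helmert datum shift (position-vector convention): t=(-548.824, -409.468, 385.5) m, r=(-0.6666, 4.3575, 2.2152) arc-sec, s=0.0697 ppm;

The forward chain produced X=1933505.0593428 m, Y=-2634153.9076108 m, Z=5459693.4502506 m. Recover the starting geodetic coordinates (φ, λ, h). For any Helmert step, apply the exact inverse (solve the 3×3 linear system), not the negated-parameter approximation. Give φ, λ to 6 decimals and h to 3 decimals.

φ=59.267827°, λ=-53.711243°, h=113.140 m

start: X=1933505.0593, Y=-2634153.9076, Z=5459693.4503 m
→ Helmert⁻¹: X=1933910.1301, Y=-2633782.6688, Z=5459339.9133
→ geod (Bowring, a=6378137.000): φ=59.26782700°, λ=-53.71124300°, h=113.1400 m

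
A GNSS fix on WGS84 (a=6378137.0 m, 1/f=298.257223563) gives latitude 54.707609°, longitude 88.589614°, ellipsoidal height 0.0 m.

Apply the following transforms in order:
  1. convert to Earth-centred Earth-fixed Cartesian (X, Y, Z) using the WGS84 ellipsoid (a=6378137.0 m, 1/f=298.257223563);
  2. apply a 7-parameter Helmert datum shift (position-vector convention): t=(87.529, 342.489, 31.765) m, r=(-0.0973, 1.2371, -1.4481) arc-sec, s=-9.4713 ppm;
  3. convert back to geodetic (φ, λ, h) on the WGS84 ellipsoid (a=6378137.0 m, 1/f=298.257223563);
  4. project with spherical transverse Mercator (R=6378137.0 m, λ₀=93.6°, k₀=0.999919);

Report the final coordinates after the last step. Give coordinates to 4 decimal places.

start: φ=54.707609°, λ=88.589614°, h=0.000 m
→ ECEF (a=6378137.000, f=1/298.257223563): X=90902.3948, Y=3692089.6446, Z=5182646.1125
→ Helmert 7p (PV): X=91046.0665, Y=3692398.9713, Z=5182626.5043
→ geod (Bowring, a=6378137.000): φ=54.70521397°, λ=88.58750407°, h=164.7047 m
→ tm (R=6378137.0, λ₀=93.6°): E=-322233.2168, N=6100779.9163

E=-322233.2168 m, N=6100779.9163 m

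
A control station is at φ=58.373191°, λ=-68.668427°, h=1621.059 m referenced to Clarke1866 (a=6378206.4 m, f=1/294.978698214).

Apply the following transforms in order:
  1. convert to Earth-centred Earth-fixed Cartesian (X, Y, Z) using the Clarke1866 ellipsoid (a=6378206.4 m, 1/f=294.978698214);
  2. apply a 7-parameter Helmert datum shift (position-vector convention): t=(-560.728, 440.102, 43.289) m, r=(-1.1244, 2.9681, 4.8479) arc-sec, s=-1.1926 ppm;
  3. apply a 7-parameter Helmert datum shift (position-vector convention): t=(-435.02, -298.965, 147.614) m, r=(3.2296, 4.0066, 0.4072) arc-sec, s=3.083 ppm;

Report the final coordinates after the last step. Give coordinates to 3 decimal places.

start: φ=58.373191°, λ=-68.668427°, h=1621.059 m
→ ECEF (a=6378206.400, f=1/294.978698214): X=1219964.1783, Y=-3123958.7138, Z=5408830.6603
→ Helmert 7p (PV): X=1219553.2502, Y=-3123456.7282, Z=5408866.9732
→ Helmert 7p (PV): X=1219233.2214, Y=-3123847.6050, Z=5408958.6676

X=1219233.221 m, Y=-3123847.605 m, Z=5408958.668 m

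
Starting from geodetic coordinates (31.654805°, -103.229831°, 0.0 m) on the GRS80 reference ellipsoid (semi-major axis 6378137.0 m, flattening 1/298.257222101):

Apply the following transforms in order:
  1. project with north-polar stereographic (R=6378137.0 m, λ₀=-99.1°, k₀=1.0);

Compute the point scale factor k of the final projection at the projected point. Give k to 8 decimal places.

1.31164711

start: φ=31.654805°, λ=-103.229831°, h=0.000 m
→ into stereo (λ₀=-99.1°): φ=31.65480500°, λ−λ₀=-4.12983100°
scale k = 1.31164711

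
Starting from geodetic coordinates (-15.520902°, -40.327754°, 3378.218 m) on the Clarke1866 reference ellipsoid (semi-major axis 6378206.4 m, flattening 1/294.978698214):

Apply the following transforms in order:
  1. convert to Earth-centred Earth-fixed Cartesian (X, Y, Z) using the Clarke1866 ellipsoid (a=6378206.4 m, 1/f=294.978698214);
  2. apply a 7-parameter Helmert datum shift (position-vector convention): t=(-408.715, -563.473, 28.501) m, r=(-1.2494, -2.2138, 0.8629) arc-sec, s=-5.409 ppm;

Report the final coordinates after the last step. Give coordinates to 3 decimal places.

start: φ=-15.520902°, λ=-40.327754°, h=3378.218 m
→ ECEF (a=6378206.400, f=1/294.978698214): X=4688754.6719, Y=-3980259.4479, Z=-1696506.1698
→ Helmert 7p (PV): X=4688355.4548, Y=-3980792.0527, Z=-1696394.0598

X=4688355.455 m, Y=-3980792.053 m, Z=-1696394.060 m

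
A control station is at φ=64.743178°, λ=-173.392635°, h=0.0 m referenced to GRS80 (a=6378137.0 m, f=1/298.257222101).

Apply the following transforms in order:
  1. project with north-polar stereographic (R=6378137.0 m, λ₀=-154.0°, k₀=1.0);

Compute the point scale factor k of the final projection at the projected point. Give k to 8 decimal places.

start: φ=64.743178°, λ=-173.392635°, h=0.000 m
→ into stereo (λ₀=-154.0°): φ=64.74317800°, λ−λ₀=-19.39263500°
scale k = 1.05019714

1.05019714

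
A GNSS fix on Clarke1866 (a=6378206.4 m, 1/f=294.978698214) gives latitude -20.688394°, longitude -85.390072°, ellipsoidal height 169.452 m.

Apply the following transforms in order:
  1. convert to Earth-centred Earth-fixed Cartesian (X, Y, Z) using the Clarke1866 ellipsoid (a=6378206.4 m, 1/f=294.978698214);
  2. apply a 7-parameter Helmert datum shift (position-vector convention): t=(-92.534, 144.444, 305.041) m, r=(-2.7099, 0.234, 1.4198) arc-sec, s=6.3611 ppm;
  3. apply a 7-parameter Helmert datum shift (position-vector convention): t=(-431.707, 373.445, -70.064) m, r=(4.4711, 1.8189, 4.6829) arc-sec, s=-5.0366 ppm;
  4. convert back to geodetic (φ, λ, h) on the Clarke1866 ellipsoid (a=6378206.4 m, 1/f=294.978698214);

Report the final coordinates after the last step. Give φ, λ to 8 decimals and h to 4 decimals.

φ=-20.68872613°, λ=-85.39319140°, h=-427.3102 m

start: φ=-20.688394°, λ=-85.390072°, h=169.452 m
→ ECEF (a=6378206.400, f=1/294.978698214): X=479785.9239, Y=-5950280.3850, Z=-2239080.7100
→ Helmert 7p (PV): X=479734.8600, Y=-5950199.9059, Z=-2238712.2813
→ Helmert 7p (PV): X=479416.0840, Y=-5949737.0734, Z=-2238904.2791
→ geod (Bowring, a=6378206.400): φ=-20.68872613°, λ=-85.39319140°, h=-427.3102 m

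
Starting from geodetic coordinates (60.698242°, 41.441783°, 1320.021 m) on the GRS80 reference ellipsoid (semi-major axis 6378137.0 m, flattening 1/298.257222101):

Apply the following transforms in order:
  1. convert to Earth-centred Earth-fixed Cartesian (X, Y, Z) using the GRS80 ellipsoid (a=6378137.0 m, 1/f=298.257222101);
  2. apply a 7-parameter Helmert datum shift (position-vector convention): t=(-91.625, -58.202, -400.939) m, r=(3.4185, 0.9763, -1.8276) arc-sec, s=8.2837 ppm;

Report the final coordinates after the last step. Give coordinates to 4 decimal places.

start: φ=60.698242°, λ=41.441783°, h=1320.021 m
→ ECEF (a=6378137.000, f=1/298.257222101): X=2346443.3940, Y=2071711.2156, Z=5540115.1987
→ Helmert 7p (PV): X=2346415.7856, Y=2071557.5652, Z=5539783.3814

X=2346415.7856 m, Y=2071557.5652 m, Z=5539783.3814 m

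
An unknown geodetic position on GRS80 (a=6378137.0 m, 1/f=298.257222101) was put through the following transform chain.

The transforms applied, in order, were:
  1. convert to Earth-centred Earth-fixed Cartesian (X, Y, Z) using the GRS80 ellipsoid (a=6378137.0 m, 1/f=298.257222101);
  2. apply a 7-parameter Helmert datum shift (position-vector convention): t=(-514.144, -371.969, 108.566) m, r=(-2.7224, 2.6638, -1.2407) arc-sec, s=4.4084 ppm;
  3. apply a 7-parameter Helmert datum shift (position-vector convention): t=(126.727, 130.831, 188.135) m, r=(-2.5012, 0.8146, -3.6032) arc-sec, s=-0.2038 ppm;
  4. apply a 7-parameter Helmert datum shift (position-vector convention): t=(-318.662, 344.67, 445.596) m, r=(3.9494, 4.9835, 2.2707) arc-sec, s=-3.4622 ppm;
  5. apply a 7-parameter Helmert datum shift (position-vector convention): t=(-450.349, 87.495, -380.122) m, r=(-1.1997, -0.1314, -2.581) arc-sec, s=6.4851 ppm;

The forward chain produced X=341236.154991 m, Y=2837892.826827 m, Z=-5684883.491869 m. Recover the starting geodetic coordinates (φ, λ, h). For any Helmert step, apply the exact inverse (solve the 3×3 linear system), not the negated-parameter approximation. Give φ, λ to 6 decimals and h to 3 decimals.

start: X=341236.1550, Y=2837892.8268, Z=-5684883.4919 m
→ Helmert⁻¹: X=341645.1571, Y=2837824.2660, Z=-5684450.2175
→ Helmert⁻¹: X=342133.5913, Y=2837376.8023, Z=-5684961.5576
→ Helmert⁻¹: X=341979.8216, Y=2837321.4621, Z=-5685115.0948
→ Helmert⁻¹: X=342548.8072, Y=2837758.0179, Z=-5685156.7200
→ geod (Bowring, a=6378137.000): φ=-63.46195400°, λ=83.11706700°, h=2221.0050 m

φ=-63.461954°, λ=83.117067°, h=2221.005 m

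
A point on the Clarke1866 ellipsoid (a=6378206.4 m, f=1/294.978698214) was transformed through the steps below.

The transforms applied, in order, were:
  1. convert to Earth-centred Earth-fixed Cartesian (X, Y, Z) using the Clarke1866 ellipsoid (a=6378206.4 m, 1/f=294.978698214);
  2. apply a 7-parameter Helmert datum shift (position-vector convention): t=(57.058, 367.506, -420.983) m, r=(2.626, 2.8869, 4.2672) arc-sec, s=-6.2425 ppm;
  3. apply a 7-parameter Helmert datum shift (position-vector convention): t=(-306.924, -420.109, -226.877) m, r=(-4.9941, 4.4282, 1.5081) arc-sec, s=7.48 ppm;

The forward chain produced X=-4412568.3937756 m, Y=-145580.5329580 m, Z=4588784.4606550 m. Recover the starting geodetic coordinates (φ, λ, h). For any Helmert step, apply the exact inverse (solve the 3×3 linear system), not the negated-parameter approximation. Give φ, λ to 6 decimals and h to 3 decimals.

start: X=-4412568.3938, Y=-145580.5330, Z=4588784.4607 m
→ Helmert⁻¹: X=-4412328.0446, Y=-145238.1838, Z=4588878.7694
→ Helmert⁻¹: X=-4412479.8881, Y=-145456.8866, Z=4589268.4957
→ geod (Bowring, a=6378206.400): φ=46.30392200°, λ=-178.11193500°, h=1137.2080 m

φ=46.303922°, λ=-178.111935°, h=1137.208 m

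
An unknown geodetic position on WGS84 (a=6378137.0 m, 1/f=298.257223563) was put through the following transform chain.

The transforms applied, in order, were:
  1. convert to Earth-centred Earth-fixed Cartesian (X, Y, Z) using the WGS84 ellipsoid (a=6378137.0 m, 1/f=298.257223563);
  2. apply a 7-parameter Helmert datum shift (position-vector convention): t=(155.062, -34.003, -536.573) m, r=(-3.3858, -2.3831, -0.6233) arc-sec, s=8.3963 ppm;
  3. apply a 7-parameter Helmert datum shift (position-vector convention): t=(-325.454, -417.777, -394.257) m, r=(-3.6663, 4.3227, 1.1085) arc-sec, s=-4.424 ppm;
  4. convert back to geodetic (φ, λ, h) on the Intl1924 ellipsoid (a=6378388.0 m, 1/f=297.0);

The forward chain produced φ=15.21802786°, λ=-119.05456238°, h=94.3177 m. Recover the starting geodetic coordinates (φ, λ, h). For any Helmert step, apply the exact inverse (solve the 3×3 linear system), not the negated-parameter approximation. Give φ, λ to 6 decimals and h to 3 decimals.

start: φ=15.218028°, λ=-119.054562°, h=94.318 m
→ ECEF (a=6378388.000, f=1/297.0): X=-2989730.5655, Y=-5381524.2486, Z=1663435.3666
→ Helmert⁻¹: X=-2989482.1216, Y=-5381143.7832, Z=1663678.6854
→ Helmert⁻¹: X=-2989576.5942, Y=-5381100.9499, Z=1664147.4958
→ geod (Bowring, a=6378137.000): φ=15.22487600°, λ=-119.05522300°, h=96.8090 m

φ=15.224876°, λ=-119.055223°, h=96.809 m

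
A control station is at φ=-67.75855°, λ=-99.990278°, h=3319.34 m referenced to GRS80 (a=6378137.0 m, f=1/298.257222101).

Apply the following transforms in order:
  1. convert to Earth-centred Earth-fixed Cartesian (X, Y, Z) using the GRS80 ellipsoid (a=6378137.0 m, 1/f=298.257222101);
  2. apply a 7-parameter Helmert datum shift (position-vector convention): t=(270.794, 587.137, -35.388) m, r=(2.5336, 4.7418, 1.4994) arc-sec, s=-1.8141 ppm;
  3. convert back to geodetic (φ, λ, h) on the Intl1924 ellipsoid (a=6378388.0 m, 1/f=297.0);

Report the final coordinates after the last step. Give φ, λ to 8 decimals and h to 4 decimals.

φ=-67.76489372°, λ=-99.98941005°, h=2931.3033 m

start: φ=-67.758550°, λ=-99.990278°, h=3319.340 m
→ ECEF (a=6378137.000, f=1/298.257222101): X=-420240.7522, Y=-2385670.7953, Z=-5884024.6812
→ Helmert 7p (PV): X=-420087.1207, Y=-2385010.1105, Z=-5884069.0378
→ geod (Bowring, a=6378388.000): φ=-67.76489372°, λ=-99.98941005°, h=2931.3033 m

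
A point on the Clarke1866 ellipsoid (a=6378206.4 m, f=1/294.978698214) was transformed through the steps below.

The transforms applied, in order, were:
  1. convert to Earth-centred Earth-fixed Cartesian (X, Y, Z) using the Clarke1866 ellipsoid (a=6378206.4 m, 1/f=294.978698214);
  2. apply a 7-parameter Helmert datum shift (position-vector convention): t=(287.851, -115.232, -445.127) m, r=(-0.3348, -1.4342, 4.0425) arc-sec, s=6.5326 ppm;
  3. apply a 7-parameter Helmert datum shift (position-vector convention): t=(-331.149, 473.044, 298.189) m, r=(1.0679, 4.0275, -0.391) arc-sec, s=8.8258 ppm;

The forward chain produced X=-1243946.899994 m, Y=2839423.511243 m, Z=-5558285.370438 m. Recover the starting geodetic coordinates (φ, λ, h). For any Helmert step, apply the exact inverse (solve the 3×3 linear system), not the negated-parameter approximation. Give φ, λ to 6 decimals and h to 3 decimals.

φ=-61.018520°, λ=113.658019°, h=2208.913 m

start: X=-1243946.9000, Y=2839423.5112, Z=-5558285.3704 m
→ Helmert⁻¹: X=-1243501.6207, Y=2838894.2757, Z=-5558573.4793
→ Helmert⁻¹: X=-1243764.3521, Y=2839024.3594, Z=-5558078.7871
→ geod (Bowring, a=6378206.400): φ=-61.01852000°, λ=113.65801900°, h=2208.9130 m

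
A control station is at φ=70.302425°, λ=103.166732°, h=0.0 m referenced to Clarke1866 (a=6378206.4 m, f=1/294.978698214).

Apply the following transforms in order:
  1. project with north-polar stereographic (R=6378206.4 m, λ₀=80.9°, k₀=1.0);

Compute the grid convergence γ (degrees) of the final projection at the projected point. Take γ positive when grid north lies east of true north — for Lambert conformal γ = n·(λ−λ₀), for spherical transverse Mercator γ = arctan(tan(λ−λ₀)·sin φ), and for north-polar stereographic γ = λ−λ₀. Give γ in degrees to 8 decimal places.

start: φ=70.302425°, λ=103.166732°, h=0.000 m
→ into stereo (λ₀=80.9°): φ=70.30242500°, λ−λ₀=22.26673200°
convergence γ = 22.26673200°

22.26673200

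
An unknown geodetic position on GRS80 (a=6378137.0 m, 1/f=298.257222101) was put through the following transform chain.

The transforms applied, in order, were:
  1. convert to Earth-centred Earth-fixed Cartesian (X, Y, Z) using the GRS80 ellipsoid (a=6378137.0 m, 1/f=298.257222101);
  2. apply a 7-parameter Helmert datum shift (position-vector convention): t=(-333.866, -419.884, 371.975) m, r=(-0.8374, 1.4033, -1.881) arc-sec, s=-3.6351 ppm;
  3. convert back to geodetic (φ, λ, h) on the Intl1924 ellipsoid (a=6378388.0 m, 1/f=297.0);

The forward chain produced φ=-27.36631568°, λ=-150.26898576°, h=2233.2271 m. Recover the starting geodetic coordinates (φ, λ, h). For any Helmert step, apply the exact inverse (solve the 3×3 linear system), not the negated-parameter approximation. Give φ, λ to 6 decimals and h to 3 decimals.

φ=-27.371145°, λ=-150.270479°, h=2216.897 m

start: φ=-27.366316°, λ=-150.268986°, h=2233.227 m
→ ECEF (a=6378388.000, f=1/297.0): X=-4924111.3466, Y=-2812197.2221, Z=-2915389.4599
→ Helmert⁻¹: X=-4923749.8997, Y=-2811820.6229, Z=-2915816.9477
→ geod (Bowring, a=6378137.000): φ=-27.37114500°, λ=-150.27047900°, h=2216.8970 m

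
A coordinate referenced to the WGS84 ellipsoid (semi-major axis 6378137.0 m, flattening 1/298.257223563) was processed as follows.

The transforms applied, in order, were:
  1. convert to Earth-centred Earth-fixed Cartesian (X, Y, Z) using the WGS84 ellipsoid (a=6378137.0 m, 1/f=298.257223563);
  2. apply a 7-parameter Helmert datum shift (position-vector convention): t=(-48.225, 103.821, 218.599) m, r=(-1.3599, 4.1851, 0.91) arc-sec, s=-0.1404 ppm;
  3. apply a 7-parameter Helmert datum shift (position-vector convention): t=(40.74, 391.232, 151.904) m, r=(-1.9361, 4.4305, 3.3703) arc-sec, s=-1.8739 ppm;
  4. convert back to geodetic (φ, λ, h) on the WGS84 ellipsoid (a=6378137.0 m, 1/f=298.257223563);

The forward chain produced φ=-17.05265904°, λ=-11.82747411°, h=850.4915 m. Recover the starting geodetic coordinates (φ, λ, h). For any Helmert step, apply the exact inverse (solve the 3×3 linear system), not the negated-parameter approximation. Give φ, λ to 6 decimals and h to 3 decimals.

start: φ=-17.052659°, λ=-11.827474°, h=850.491 m
→ ECEF (a=6378137.000, f=1/298.257223563): X=5970781.3066, Y=-1250349.5294, Z=-1858655.1389
→ Helmert⁻¹: X=5970771.2413, Y=-1250823.2190, Z=-1858694.0168
→ Helmert⁻¹: X=5970852.5006, Y=-1250941.3029, Z=-1858799.9760
→ geod (Bowring, a=6378137.000): φ=-17.05340400°, λ=-11.83277700°, h=1075.5700 m

φ=-17.053404°, λ=-11.832777°, h=1075.570 m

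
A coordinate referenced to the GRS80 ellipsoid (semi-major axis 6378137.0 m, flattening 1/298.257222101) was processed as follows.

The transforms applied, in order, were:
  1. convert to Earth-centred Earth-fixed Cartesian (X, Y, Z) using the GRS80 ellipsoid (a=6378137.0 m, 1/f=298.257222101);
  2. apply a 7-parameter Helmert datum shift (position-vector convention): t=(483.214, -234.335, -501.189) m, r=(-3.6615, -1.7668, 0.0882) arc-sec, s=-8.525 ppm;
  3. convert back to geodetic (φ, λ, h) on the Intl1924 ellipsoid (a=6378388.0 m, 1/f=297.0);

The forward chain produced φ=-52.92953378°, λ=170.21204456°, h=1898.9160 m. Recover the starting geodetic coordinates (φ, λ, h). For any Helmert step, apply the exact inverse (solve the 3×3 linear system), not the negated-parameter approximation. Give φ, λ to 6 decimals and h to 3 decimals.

φ=-52.921674°, λ=170.208601°, h=2057.067 m

start: φ=-52.929534°, λ=170.212045°, h=1898.916 m
→ ECEF (a=6378388.000, f=1/297.0): X=-3798166.6742, Y=655235.0699, Z=-5067436.3174
→ Helmert⁻¹: X=-3798725.3935, Y=655566.5626, Z=-5066934.1484
→ geod (Bowring, a=6378137.000): φ=-52.92167400°, λ=170.20860100°, h=2057.0670 m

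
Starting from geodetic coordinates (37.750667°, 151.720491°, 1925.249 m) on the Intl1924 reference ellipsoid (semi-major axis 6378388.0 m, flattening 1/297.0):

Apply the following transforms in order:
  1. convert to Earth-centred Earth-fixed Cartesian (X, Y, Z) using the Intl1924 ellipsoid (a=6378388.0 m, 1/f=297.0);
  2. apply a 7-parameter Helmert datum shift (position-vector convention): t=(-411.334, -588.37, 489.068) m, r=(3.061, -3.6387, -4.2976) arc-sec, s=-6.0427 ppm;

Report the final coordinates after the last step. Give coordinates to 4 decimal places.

start: φ=37.750667°, λ=151.720491°, h=1925.249 m
→ ECEF (a=6378388.000, f=1/297.0): X=-4448294.9579, Y=2393108.3577, Z=3884840.7152
→ Helmert 7p (PV): X=-4448698.0830, Y=2392540.5569, Z=3885263.3506

X=-4448698.0830 m, Y=2392540.5569 m, Z=3885263.3506 m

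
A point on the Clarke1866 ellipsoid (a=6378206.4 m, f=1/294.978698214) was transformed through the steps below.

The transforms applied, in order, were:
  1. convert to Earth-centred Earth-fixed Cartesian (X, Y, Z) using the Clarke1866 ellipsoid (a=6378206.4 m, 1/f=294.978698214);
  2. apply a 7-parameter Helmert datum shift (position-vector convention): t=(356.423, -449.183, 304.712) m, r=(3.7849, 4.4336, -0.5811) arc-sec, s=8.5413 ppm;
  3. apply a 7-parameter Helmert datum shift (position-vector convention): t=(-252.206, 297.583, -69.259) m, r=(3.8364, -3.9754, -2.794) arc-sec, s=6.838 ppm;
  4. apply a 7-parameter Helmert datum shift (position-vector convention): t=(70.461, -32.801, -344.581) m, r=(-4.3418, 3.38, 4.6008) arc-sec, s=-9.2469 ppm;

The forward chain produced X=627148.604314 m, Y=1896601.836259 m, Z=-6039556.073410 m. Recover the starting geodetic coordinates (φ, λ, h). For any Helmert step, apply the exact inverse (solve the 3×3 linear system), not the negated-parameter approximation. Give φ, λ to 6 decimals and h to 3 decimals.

φ=-71.813057°, λ=71.704670°, h=2529.101 m

start: X=627148.6043, Y=1896601.8363, Z=-6039556.0734 m
→ Helmert⁻¹: X=627225.2127, Y=1896765.3083, Z=-6039217.1325
→ Helmert⁻¹: X=627331.0463, Y=1896350.9304, Z=-6039153.9398
→ Helmert⁻¹: X=627093.7405, Y=1896674.8573, Z=-6039428.3917
→ geod (Bowring, a=6378206.400): φ=-71.81305700°, λ=71.70467000°, h=2529.1010 m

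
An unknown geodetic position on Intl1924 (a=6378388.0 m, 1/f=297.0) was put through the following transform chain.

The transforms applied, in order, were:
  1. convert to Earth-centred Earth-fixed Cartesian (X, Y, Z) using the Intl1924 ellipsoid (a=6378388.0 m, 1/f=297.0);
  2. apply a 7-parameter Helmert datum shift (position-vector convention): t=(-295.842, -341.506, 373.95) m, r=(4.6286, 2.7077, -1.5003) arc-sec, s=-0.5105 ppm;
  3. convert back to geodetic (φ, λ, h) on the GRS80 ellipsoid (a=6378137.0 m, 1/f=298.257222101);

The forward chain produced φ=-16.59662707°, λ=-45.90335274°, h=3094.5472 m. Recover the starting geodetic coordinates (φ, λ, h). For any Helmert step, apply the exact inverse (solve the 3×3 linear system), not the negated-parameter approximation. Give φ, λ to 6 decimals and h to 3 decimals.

φ=-16.598961°, λ=-45.898825°, h=2923.029 m

start: φ=-16.596627°, λ=-45.903353°, h=3094.547 m
→ ECEF (a=6378137.000, f=1/298.257222101): X=4256680.0950, Y=-4393067.4643, Z=-1810982.1745
→ Helmert⁻¹: X=4257033.8377, Y=-4392737.8802, Z=-1811202.5924
→ geod (Bowring, a=6378388.000): φ=-16.59896100°, λ=-45.89882500°, h=2923.0290 m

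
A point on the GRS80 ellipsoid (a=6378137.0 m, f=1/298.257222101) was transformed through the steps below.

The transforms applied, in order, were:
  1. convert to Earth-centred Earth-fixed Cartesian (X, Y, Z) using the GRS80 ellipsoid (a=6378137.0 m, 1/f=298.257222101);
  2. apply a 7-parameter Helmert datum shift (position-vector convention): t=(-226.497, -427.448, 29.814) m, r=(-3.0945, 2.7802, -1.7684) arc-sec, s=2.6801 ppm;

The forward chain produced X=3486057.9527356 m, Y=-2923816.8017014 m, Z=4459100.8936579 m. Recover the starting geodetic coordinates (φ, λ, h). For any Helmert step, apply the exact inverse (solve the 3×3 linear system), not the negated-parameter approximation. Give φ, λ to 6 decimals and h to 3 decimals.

start: X=3486057.9527, Y=-2923816.8017, Z=4459100.8937 m
→ Helmert⁻¹: X=3486240.0672, Y=-2923418.5270, Z=4459062.2605
→ geod (Bowring, a=6378137.000): φ=44.61554400°, λ=-39.98182300°, h=2883.6100 m

φ=44.615544°, λ=-39.981823°, h=2883.610 m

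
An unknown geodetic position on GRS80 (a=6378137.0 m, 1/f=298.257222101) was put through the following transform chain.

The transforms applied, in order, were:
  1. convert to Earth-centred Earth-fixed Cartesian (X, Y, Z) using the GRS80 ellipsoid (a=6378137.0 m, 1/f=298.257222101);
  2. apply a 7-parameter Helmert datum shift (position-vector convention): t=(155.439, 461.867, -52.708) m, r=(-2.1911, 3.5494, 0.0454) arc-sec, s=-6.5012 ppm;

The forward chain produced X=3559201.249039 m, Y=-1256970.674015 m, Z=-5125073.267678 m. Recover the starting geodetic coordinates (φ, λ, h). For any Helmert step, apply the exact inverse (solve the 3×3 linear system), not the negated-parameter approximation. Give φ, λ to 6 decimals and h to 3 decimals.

start: X=3559201.2490, Y=-1256970.6740, Z=-5125073.2677 m
→ Helmert⁻¹: X=3559156.8625, Y=-1257387.0576, Z=-5125005.9897
→ geod (Bowring, a=6378137.000): φ=-53.81069700°, λ=-19.45741200°, h=836.2990 m

φ=-53.810697°, λ=-19.457412°, h=836.299 m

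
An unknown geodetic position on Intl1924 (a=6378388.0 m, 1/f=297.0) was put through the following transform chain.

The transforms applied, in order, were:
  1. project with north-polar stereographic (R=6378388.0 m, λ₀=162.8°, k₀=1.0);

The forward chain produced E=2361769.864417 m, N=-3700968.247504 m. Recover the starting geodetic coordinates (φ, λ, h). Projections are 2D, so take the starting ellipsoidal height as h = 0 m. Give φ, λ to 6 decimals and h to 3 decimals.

φ=52.017395°, λ=-164.656050°, h=0.000 m

start: E=2361769.8644, N=-3700968.2475 m
→ stereo⁻¹: φ=52.01739500°, λ=-164.65605000°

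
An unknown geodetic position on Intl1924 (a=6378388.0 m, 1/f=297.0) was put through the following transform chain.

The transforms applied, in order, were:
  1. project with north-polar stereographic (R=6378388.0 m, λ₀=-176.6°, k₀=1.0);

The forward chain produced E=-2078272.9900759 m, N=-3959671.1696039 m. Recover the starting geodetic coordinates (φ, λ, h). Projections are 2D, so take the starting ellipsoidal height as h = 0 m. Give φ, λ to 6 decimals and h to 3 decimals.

φ=51.363382°, λ=155.706816°, h=0.000 m

start: E=-2078272.9901, N=-3959671.1696 m
→ stereo⁻¹: φ=51.36338200°, λ=155.70681600°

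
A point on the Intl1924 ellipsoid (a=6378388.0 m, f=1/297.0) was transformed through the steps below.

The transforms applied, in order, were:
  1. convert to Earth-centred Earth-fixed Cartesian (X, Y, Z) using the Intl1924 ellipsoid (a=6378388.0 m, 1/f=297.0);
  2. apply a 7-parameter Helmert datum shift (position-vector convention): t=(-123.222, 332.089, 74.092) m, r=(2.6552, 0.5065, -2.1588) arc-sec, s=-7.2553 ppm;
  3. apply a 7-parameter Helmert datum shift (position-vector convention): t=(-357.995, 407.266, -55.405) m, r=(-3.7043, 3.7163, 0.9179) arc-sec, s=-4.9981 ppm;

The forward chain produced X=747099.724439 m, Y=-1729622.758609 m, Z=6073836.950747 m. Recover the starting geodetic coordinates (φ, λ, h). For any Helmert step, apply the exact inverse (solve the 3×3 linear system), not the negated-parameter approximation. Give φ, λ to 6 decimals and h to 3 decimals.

φ=72.868078°, λ=-66.637353°, h=871.248 m

start: X=747099.7244, Y=-1729622.7586, Z=6073836.9507 m
→ Helmert⁻¹: X=747344.3216, Y=-1730151.0783, Z=6073905.1071
→ Helmert⁻¹: X=747476.1626, Y=-1730409.7114, Z=6073899.1936
→ geod (Bowring, a=6378388.000): φ=72.86807800°, λ=-66.63735300°, h=871.2480 m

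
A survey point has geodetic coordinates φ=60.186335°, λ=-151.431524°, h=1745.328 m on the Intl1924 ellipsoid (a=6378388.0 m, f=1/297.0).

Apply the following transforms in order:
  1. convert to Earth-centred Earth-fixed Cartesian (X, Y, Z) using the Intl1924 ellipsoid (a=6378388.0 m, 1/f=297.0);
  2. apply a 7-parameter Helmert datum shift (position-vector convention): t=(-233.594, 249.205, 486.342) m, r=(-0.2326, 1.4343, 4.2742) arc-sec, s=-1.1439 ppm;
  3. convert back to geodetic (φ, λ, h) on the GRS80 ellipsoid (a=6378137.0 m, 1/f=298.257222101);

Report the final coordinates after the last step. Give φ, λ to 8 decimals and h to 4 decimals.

start: φ=60.186335°, λ=-151.431524°, h=1745.328 m
→ ECEF (a=6378388.000, f=1/297.0): X=-2792942.1216, Y=-1520768.6114, Z=5512461.2517
→ Helmert 7p (PV): X=-2793102.6757, Y=-1520569.3256, Z=5512962.4241
→ geod (Bowring, a=6378137.000): φ=60.18750627°, λ=-151.43606057°, h=2385.1733 m

φ=60.18750627°, λ=-151.43606057°, h=2385.1733 m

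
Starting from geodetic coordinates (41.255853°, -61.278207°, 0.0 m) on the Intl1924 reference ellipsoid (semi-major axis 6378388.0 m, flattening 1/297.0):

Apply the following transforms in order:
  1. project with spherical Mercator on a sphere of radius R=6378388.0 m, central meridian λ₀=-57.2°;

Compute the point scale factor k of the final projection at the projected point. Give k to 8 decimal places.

1.33018974

start: φ=41.255853°, λ=-61.278207°, h=0.000 m
→ into merc (λ₀=-57.2°): φ=41.25585300°, λ−λ₀=-4.07820700°
scale k = 1.33018974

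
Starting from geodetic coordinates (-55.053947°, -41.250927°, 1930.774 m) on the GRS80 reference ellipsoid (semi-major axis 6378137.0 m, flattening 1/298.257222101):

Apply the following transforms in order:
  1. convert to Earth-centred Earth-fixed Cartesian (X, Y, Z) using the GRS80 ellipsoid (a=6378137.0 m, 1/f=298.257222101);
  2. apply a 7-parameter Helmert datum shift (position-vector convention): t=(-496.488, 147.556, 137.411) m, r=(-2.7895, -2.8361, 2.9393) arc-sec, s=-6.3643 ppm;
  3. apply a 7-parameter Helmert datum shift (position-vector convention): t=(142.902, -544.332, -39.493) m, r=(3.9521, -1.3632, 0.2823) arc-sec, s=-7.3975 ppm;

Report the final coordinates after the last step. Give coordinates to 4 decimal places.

start: φ=-55.053947°, λ=-41.250927°, h=1930.774 m
→ ECEF (a=6378137.000, f=1/298.257222101): X=2753783.5040, Y=-2415082.1383, Z=-5206408.5152
→ Helmert 7p (PV): X=2753375.4918, Y=-2414950.3809, Z=-5206167.4442
→ Helmert 7p (PV): X=2753535.7380, Y=-2415373.3288, Z=-5206196.4986

X=2753535.7380 m, Y=-2415373.3288 m, Z=-5206196.4986 m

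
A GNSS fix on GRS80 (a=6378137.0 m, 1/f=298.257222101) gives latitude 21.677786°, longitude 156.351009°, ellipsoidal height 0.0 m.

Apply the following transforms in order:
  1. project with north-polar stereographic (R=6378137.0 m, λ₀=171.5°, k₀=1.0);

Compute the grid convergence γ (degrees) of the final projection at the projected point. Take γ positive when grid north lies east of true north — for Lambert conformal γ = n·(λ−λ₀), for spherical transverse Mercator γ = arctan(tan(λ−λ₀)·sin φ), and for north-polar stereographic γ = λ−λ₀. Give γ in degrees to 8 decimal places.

start: φ=21.677786°, λ=156.351009°, h=0.000 m
→ into stereo (λ₀=171.5°): φ=21.67778600°, λ−λ₀=-15.14899100°
convergence γ = -15.14899100°

-15.14899100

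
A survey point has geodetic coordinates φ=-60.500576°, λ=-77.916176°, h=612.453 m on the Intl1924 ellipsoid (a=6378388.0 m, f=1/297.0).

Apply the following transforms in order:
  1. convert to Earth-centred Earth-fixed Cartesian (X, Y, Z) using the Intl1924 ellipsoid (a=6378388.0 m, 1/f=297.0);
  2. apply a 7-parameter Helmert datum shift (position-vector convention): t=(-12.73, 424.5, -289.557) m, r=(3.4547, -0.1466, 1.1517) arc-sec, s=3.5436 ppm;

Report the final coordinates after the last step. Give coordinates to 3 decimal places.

X=659260.088 m, Y=-3078855.061 m, Z=-5529164.954 m

start: φ=-60.500576°, λ=-77.916176°, h=612.453 m
→ ECEF (a=6378388.000, f=1/297.0): X=659249.3587, Y=-3079364.9319, Z=-5528804.6973
→ Helmert 7p (PV): X=659260.0883, Y=-3078855.0614, Z=-5529164.9537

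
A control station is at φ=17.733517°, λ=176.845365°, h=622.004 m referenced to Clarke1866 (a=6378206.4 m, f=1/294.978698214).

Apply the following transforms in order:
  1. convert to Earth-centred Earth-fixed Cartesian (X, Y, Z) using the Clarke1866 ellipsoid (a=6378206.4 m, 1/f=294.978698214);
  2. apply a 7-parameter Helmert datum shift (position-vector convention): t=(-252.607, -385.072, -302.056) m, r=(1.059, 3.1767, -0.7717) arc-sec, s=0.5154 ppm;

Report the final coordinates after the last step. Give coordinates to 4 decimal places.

start: φ=17.733517°, λ=176.845365°, h=622.004 m
→ ECEF (a=6378206.400, f=1/294.978698214): X=-6068427.2054, Y=334458.1570, Z=1930385.6497
→ Helmert 7p (PV): X=-6068651.9587, Y=334086.0503, Z=1930179.7661

X=-6068651.9587 m, Y=334086.0503 m, Z=1930179.7661 m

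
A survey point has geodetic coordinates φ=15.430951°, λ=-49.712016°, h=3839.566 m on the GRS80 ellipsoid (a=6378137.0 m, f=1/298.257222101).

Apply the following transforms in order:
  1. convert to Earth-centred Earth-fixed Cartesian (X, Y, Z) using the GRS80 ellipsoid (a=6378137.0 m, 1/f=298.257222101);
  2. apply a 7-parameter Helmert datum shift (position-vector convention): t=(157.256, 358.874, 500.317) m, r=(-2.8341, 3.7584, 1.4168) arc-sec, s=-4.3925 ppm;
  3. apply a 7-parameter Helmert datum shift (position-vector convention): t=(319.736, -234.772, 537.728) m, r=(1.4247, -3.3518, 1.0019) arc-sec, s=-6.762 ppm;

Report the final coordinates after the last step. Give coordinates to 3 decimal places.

X=3979446.945 m, Y=-4693584.413 m, Z=1688178.614 m

start: φ=15.430951°, λ=-49.712016°, h=3839.566 m
→ ECEF (a=6378137.000, f=1/298.257222101): X=3978955.9810, Y=-4693819.0528, Z=1687135.1563
→ Helmert 7p (PV): X=3979158.7419, Y=-4693389.0492, Z=1687620.0547
→ Helmert 7p (PV): X=3979446.9445, Y=-4693584.4130, Z=1688178.6141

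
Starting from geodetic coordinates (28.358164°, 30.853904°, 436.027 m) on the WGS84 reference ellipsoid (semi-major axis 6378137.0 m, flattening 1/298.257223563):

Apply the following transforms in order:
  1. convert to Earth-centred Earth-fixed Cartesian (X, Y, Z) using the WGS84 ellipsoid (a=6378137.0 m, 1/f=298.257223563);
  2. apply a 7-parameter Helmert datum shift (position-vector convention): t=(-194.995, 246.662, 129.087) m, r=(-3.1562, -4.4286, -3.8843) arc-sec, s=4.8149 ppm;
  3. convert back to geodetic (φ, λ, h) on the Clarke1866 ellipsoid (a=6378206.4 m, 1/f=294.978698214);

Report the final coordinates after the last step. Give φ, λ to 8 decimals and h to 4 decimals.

φ=28.36176336°, λ=30.85674667°, h=476.3825 m

start: φ=28.358164°, λ=30.853904°, h=436.027 m
→ ECEF (a=6378137.000, f=1/298.257223563): X=4822378.4717, Y=2880867.1056, Z=3011700.3736
→ Helmert 7p (PV): X=4822196.2847, Y=2881082.9094, Z=3011903.4185
→ geod (Bowring, a=6378206.400): φ=28.36176336°, λ=30.85674667°, h=476.3825 m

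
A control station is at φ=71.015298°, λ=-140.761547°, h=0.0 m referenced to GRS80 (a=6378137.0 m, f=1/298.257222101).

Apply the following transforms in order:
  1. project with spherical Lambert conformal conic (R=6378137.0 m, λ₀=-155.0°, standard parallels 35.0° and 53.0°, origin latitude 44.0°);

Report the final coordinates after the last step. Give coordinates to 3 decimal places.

E=585013.610 m, N=3155243.528 m

start: φ=71.015298°, λ=-140.761547°, h=0.000 m
→ lcc (R=6378137.0, λ₀=-155.0°): E=585013.6097, N=3155243.5284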